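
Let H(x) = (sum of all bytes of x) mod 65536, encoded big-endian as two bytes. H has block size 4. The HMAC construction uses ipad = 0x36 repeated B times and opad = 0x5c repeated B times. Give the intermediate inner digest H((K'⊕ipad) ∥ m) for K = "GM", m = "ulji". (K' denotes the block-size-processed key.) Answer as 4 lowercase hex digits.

030c

Key "GM" = 47 4d is 2 bytes ≤ B = 4; zero-pad to 4 bytes: K' = 47 4d 00 00.
K' ⊕ ipad = 71 7b 36 36.
Inner input = 71 7b 36 36 ∥ 75 6c 6a 69.
Inner hash: sum = 113+123+54+54+117+108+106+105 = 780 → 03 0c.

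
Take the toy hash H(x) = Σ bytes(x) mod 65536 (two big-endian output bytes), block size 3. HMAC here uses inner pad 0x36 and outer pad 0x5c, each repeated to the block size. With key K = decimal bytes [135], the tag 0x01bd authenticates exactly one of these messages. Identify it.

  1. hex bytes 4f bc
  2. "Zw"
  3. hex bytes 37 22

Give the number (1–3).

Key decimal bytes [135] = 87 is 1 byte ≤ B = 3; zero-pad to 3 bytes: K' = 87 00 00.
K' ⊕ ipad = b1 36 36; K' ⊕ opad = db 5c 5c.
m1: inner = H(b1 36 36 4f bc) = 02 28; tag = H(db 5c 5c 02 28) = 01bd ← matches
m2: inner = H(b1 36 36 5a 77) = 01 ee; tag = H(db 5c 5c 01 ee) = 0282
m3: inner = H(b1 36 36 37 22) = 01 76; tag = H(db 5c 5c 01 76) = 020a

1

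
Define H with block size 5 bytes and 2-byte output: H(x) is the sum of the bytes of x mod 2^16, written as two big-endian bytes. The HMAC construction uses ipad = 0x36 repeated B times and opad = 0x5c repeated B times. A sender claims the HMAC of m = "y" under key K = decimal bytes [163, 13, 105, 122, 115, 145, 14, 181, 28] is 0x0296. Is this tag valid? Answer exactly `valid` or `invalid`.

invalid

Key decimal bytes [163, 13, 105, 122, 115, 145, 14, 181, 28] = a3 0d 69 7a 73 91 0e b5 1c is 9 bytes > B = 5, so hash it first: H(key) = 03 76, then zero-pad to 5 bytes: K' = 03 76 00 00 00.
K' ⊕ ipad = 35 40 36 36 36; K' ⊕ opad = 5f 2a 5c 5c 5c.
Inner hash: sum = 53+64+54+54+54+121 = 400 → 01 90.
Outer hash (recomputed tag): sum = 95+42+92+92+92+1+144 = 558 → 02 2e.
Recomputed tag = 022e; claimed = 0296 → mismatch.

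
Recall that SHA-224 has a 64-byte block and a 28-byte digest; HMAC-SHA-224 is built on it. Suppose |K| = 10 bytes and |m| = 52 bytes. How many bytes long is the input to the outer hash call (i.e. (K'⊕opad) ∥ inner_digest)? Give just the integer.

92

Key is 10 ≤ 64 bytes, zero-padded: |K'| = 64.
Outer input = (K'⊕opad) ∥ H(inner) → 64 + 28 = 92 bytes.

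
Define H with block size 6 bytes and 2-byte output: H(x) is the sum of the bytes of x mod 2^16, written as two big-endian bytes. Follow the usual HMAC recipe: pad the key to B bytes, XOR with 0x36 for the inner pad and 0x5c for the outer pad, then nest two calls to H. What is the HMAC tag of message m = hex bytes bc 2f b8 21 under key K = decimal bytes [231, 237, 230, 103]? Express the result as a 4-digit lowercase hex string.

Key decimal bytes [231, 237, 230, 103] = e7 ed e6 67 is 4 bytes ≤ B = 6; zero-pad to 6 bytes: K' = e7 ed e6 67 00 00.
K' ⊕ ipad = d1 db d0 51 36 36.  K' ⊕ opad = bb b1 ba 3b 5c 5c.
Inner input = (K'⊕ipad) ∥ m = d1 db d0 51 36 36 ∥ bc 2f b8 21.
Inner hash: sum = 209+219+208+81+54+54+188+47+184+33 = 1277 → 04 fd.
Outer input = (K'⊕opad) ∥ inner = bb b1 ba 3b 5c 5c ∥ 04 fd.
Outer hash (tag): sum = 187+177+186+59+92+92+4+253 = 1050 → 04 1a.

041a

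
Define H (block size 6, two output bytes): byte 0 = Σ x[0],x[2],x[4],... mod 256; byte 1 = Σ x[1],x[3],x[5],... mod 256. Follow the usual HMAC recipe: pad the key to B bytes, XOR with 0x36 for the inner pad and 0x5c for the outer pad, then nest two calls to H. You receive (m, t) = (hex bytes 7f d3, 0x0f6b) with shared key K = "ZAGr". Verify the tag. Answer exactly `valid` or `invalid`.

valid

Key "ZAGr" = 5a 41 47 72 is 4 bytes ≤ B = 6; zero-pad to 6 bytes: K' = 5a 41 47 72 00 00.
K' ⊕ ipad = 6c 77 71 44 36 36; K' ⊕ opad = 06 1d 1b 2e 5c 5c.
Inner hash: even-index sum = 402 mod 256 = 146; odd-index sum = 452 mod 256 = 196 → 92 c4.
Outer hash (recomputed tag): even-index sum = 271 mod 256 = 15; odd-index sum = 363 mod 256 = 107 → 0f 6b.
Recomputed tag = 0f6b; claimed = 0f6b → match.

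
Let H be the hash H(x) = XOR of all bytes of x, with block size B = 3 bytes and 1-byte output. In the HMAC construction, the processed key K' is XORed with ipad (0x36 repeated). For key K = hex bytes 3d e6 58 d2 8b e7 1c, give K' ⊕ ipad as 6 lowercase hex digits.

173636

Key hex bytes 3d e6 58 d2 8b e7 1c is 7 bytes > B = 3, so hash it first: H(key) = 21, then zero-pad to 3 bytes: K' = 21 00 00.
XOR each byte with 0x36: 21⊕36=17, 00⊕36=36, 00⊕36=36.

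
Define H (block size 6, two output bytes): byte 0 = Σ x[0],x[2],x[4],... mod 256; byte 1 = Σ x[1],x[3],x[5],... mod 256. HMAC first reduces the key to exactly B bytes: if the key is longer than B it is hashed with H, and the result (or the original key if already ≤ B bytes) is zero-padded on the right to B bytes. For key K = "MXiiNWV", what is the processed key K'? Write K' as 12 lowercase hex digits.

|K| = 7 > B = 6, so first hash the key.
H(K): even-index sum = 346 mod 256 = 90; odd-index sum = 280 mod 256 = 24 → 5a 18.
Zero-pad H(K) = 5a 18 to 6 bytes: K' = 5a 18 00 00 00 00.

5a1800000000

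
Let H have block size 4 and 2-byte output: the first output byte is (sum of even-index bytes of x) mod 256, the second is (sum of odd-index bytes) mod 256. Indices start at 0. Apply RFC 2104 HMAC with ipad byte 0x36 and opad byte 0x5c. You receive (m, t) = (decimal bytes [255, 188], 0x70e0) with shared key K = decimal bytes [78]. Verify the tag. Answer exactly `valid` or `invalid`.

invalid

Key decimal bytes [78] = 4e is 1 byte ≤ B = 4; zero-pad to 4 bytes: K' = 4e 00 00 00.
K' ⊕ ipad = 78 36 36 36; K' ⊕ opad = 12 5c 5c 5c.
Inner hash: even-index sum = 429 mod 256 = 173; odd-index sum = 296 mod 256 = 40 → ad 28.
Outer hash (recomputed tag): even-index sum = 283 mod 256 = 27; odd-index sum = 224 mod 256 = 224 → 1b e0.
Recomputed tag = 1be0; claimed = 70e0 → mismatch.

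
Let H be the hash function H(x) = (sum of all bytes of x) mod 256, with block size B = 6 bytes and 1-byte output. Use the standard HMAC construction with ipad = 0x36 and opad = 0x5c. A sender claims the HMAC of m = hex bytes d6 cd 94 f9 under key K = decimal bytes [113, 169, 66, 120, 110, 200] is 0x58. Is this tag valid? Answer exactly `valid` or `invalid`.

Key decimal bytes [113, 169, 66, 120, 110, 200] = 71 a9 42 78 6e c8 is exactly B = 6 bytes: K' = 71 a9 42 78 6e c8.
K' ⊕ ipad = 47 9f 74 4e 58 fe; K' ⊕ opad = 2d f5 1e 24 32 94.
Inner hash: sum = 71+159+116+78+88+254+214+205+148+249 = 1582; mod 256 = 46 → 2e.
Outer hash (recomputed tag): sum = 45+245+30+36+50+148+46 = 600; mod 256 = 88 → 58.
Recomputed tag = 58; claimed = 58 → match.

valid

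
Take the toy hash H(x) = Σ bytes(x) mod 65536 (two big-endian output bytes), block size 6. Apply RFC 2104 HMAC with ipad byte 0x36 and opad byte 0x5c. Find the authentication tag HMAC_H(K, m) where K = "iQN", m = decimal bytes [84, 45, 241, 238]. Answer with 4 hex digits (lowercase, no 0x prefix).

01ac

Key "iQN" = 69 51 4e is 3 bytes ≤ B = 6; zero-pad to 6 bytes: K' = 69 51 4e 00 00 00.
K' ⊕ ipad = 5f 67 78 36 36 36.  K' ⊕ opad = 35 0d 12 5c 5c 5c.
Inner input = (K'⊕ipad) ∥ m = 5f 67 78 36 36 36 ∥ 54 2d f1 ee.
Inner hash: sum = 95+103+120+54+54+54+84+45+241+238 = 1088 → 04 40.
Outer input = (K'⊕opad) ∥ inner = 35 0d 12 5c 5c 5c ∥ 04 40.
Outer hash (tag): sum = 53+13+18+92+92+92+4+64 = 428 → 01 ac.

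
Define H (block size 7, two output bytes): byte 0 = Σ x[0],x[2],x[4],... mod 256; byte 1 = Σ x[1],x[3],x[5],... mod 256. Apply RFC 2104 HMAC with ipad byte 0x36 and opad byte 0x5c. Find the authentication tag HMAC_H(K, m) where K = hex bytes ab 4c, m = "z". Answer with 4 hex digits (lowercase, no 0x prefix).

Key hex bytes ab 4c is 2 bytes ≤ B = 7; zero-pad to 7 bytes: K' = ab 4c 00 00 00 00 00.
K' ⊕ ipad = 9d 7a 36 36 36 36 36.  K' ⊕ opad = f7 10 5c 5c 5c 5c 5c.
Inner input = (K'⊕ipad) ∥ m = 9d 7a 36 36 36 36 36 ∥ 7a.
Inner hash: even-index sum = 319 mod 256 = 63; odd-index sum = 352 mod 256 = 96 → 3f 60.
Outer input = (K'⊕opad) ∥ inner = f7 10 5c 5c 5c 5c 5c ∥ 3f 60.
Outer hash (tag): even-index sum = 619 mod 256 = 107; odd-index sum = 263 mod 256 = 7 → 6b 07.

6b07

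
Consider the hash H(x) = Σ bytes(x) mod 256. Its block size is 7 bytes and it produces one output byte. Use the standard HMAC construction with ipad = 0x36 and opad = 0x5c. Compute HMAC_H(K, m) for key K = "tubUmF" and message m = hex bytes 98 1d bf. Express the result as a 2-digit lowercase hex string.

Key "tubUmF" = 74 75 62 55 6d 46 is 6 bytes ≤ B = 7; zero-pad to 7 bytes: K' = 74 75 62 55 6d 46 00.
K' ⊕ ipad = 42 43 54 63 5b 70 36.  K' ⊕ opad = 28 29 3e 09 31 1a 5c.
Inner input = (K'⊕ipad) ∥ m = 42 43 54 63 5b 70 36 ∥ 98 1d bf.
Inner hash: sum = 66+67+84+99+91+112+54+152+29+191 = 945; mod 256 = 177 → b1.
Outer input = (K'⊕opad) ∥ inner = 28 29 3e 09 31 1a 5c ∥ b1.
Outer hash (tag): sum = 40+41+62+9+49+26+92+177 = 496; mod 256 = 240 → f0.

f0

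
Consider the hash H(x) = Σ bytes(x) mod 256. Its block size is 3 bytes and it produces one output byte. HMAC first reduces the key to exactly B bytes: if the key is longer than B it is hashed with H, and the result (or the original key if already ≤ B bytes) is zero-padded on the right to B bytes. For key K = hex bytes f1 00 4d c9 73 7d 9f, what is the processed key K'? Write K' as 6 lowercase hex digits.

960000

|K| = 7 > B = 3, so first hash the key.
H(K): sum = 241+0+77+201+115+125+159 = 918; mod 256 = 150 → 96.
Zero-pad H(K) = 96 to 3 bytes: K' = 96 00 00.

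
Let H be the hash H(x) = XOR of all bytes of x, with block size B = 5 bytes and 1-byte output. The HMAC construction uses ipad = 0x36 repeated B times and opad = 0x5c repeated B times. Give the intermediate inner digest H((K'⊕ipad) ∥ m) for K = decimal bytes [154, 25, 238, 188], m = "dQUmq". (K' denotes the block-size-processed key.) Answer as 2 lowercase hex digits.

Key decimal bytes [154, 25, 238, 188] = 9a 19 ee bc is 4 bytes ≤ B = 5; zero-pad to 5 bytes: K' = 9a 19 ee bc 00.
K' ⊕ ipad = ac 2f d8 8a 36.
Inner input = ac 2f d8 8a 36 ∥ 64 51 55 6d 71.
Inner hash: XOR ac⊕2f⊕d8⊕8a⊕36⊕64⊕51⊕55⊕6d⊕71 = 9b.

9b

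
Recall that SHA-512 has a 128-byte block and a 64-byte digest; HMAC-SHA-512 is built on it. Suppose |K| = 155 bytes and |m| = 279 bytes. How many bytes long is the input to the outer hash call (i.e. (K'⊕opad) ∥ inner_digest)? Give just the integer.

192

Key is 155 > 128 bytes, so it is hashed to 64 bytes then zero-padded to 128: |K'| = 128.
Outer input = (K'⊕opad) ∥ H(inner) → 128 + 64 = 192 bytes.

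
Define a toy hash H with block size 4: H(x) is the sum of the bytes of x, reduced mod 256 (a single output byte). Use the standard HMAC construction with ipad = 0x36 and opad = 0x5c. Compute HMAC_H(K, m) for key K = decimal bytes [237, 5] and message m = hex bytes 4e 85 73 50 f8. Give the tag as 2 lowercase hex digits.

Key decimal bytes [237, 5] = ed 05 is 2 bytes ≤ B = 4; zero-pad to 4 bytes: K' = ed 05 00 00.
K' ⊕ ipad = db 33 36 36.  K' ⊕ opad = b1 59 5c 5c.
Inner input = (K'⊕ipad) ∥ m = db 33 36 36 ∥ 4e 85 73 50 f8.
Inner hash: sum = 219+51+54+54+78+133+115+80+248 = 1032; mod 256 = 8 → 08.
Outer input = (K'⊕opad) ∥ inner = b1 59 5c 5c ∥ 08.
Outer hash (tag): sum = 177+89+92+92+8 = 458; mod 256 = 202 → ca.

ca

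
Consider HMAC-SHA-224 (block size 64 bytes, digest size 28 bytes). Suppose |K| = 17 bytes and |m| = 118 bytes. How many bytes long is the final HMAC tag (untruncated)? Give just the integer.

28

The tag is one SHA-224 digest: 28 bytes.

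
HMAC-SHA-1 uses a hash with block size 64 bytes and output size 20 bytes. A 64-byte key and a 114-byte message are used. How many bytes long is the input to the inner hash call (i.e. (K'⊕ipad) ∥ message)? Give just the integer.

Key is 64 ≤ 64 bytes, zero-padded: |K'| = 64.
Inner input = (K'⊕ipad) ∥ m → 64 + 114 = 178 bytes.

178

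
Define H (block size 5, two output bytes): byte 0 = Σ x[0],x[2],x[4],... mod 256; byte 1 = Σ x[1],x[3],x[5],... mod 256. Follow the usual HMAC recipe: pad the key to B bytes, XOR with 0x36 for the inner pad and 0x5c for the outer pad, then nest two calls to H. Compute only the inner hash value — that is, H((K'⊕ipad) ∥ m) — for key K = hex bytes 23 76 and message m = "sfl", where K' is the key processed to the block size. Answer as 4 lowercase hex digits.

e755

Key hex bytes 23 76 is 2 bytes ≤ B = 5; zero-pad to 5 bytes: K' = 23 76 00 00 00.
K' ⊕ ipad = 15 40 36 36 36.
Inner input = 15 40 36 36 36 ∥ 73 66 6c.
Inner hash: even-index sum = 231 mod 256 = 231; odd-index sum = 341 mod 256 = 85 → e7 55.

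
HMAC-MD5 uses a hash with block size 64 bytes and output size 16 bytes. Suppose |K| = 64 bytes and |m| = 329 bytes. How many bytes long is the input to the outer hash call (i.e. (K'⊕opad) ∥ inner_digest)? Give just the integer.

80

Key is 64 ≤ 64 bytes, zero-padded: |K'| = 64.
Outer input = (K'⊕opad) ∥ H(inner) → 64 + 16 = 80 bytes.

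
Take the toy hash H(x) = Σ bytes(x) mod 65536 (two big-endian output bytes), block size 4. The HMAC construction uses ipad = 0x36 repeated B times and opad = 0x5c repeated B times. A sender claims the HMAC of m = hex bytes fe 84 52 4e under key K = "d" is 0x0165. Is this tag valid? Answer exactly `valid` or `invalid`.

valid

Key "d" = 64 is 1 byte ≤ B = 4; zero-pad to 4 bytes: K' = 64 00 00 00.
K' ⊕ ipad = 52 36 36 36; K' ⊕ opad = 38 5c 5c 5c.
Inner hash: sum = 82+54+54+54+254+132+82+78 = 790 → 03 16.
Outer hash (recomputed tag): sum = 56+92+92+92+3+22 = 357 → 01 65.
Recomputed tag = 0165; claimed = 0165 → match.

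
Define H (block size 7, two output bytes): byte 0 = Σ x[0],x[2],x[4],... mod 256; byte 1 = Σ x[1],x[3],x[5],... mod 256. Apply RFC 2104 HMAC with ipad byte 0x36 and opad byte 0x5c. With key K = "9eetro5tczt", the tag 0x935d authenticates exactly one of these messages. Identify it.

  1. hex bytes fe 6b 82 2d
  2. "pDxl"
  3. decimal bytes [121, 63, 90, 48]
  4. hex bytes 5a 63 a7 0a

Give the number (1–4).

3

Key "9eetro5tczt" = 39 65 65 74 72 6f 35 74 63 7a 74 is 11 bytes > B = 7, so hash it first: H(key) = 1c 36, then zero-pad to 7 bytes: K' = 1c 36 00 00 00 00 00.
K' ⊕ ipad = 2a 00 36 36 36 36 36; K' ⊕ opad = 40 6a 5c 5c 5c 5c 5c.
m1: inner = H(2a 00 36 36 36 36 36 fe 6b 82 2d) = 64 ec; tag = H(40 6a 5c 5c 5c 5c 5c 64 ec) = 4086
m2: inner = H(2a 00 36 36 36 36 36 70 44 78 6c) = 7c 54; tag = H(40 6a 5c 5c 5c 5c 5c 7c 54) = a89e
m3: inner = H(2a 00 36 36 36 36 36 79 3f 5a 30) = 3b 3f; tag = H(40 6a 5c 5c 5c 5c 5c 3b 3f) = 935d ← matches
m4: inner = H(2a 00 36 36 36 36 36 5a 63 a7 0a) = 39 6d; tag = H(40 6a 5c 5c 5c 5c 5c 39 6d) = c15b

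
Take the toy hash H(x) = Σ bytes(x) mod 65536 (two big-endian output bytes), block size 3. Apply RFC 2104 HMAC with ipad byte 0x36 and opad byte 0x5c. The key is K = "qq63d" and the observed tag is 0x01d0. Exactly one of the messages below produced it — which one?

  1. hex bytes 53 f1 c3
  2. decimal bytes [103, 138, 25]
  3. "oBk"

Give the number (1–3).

Key "qq63d" = 71 71 36 33 64 is 5 bytes > B = 3, so hash it first: H(key) = 01 af, then zero-pad to 3 bytes: K' = 01 af 00.
K' ⊕ ipad = 37 99 36; K' ⊕ opad = 5d f3 5c.
m1: inner = H(37 99 36 53 f1 c3) = 03 0d; tag = H(5d f3 5c 03 0d) = 01bc
m2: inner = H(37 99 36 67 8a 19) = 02 10; tag = H(5d f3 5c 02 10) = 01be
m3: inner = H(37 99 36 6f 42 6b) = 02 22; tag = H(5d f3 5c 02 22) = 01d0 ← matches

3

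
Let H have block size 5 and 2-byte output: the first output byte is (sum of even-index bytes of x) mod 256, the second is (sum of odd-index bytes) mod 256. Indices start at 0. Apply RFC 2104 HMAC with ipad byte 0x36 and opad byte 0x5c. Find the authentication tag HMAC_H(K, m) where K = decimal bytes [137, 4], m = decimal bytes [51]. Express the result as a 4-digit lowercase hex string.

Key decimal bytes [137, 4] = 89 04 is 2 bytes ≤ B = 5; zero-pad to 5 bytes: K' = 89 04 00 00 00.
K' ⊕ ipad = bf 32 36 36 36.  K' ⊕ opad = d5 58 5c 5c 5c.
Inner input = (K'⊕ipad) ∥ m = bf 32 36 36 36 ∥ 33.
Inner hash: even-index sum = 299 mod 256 = 43; odd-index sum = 155 mod 256 = 155 → 2b 9b.
Outer input = (K'⊕opad) ∥ inner = d5 58 5c 5c 5c ∥ 2b 9b.
Outer hash (tag): even-index sum = 552 mod 256 = 40; odd-index sum = 223 mod 256 = 223 → 28 df.

28df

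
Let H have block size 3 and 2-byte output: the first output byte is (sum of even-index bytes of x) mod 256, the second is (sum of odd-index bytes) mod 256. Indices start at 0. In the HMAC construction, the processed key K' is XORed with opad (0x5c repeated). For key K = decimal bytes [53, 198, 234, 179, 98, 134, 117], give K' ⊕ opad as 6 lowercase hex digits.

Key decimal bytes [53, 198, 234, 179, 98, 134, 117] = 35 c6 ea b3 62 86 75 is 7 bytes > B = 3, so hash it first: H(key) = f6 ff, then zero-pad to 3 bytes: K' = f6 ff 00.
XOR each byte with 0x5c: f6⊕5c=aa, ff⊕5c=a3, 00⊕5c=5c.

aaa35c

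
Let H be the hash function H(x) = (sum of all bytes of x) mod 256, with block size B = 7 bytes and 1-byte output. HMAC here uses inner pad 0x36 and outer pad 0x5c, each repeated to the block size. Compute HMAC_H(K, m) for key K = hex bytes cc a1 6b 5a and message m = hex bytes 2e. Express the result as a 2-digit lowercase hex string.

Key hex bytes cc a1 6b 5a is 4 bytes ≤ B = 7; zero-pad to 7 bytes: K' = cc a1 6b 5a 00 00 00.
K' ⊕ ipad = fa 97 5d 6c 36 36 36.  K' ⊕ opad = 90 fd 37 06 5c 5c 5c.
Inner input = (K'⊕ipad) ∥ m = fa 97 5d 6c 36 36 36 ∥ 2e.
Inner hash: sum = 250+151+93+108+54+54+54+46 = 810; mod 256 = 42 → 2a.
Outer input = (K'⊕opad) ∥ inner = 90 fd 37 06 5c 5c 5c ∥ 2a.
Outer hash (tag): sum = 144+253+55+6+92+92+92+42 = 776; mod 256 = 8 → 08.

08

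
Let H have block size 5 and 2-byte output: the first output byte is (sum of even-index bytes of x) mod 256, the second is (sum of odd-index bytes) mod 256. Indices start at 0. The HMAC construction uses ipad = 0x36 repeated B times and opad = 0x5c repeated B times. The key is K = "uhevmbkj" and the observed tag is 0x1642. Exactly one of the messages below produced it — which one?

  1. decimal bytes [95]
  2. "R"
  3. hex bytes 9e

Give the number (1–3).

3

Key "uhevmbkj" = 75 68 65 76 6d 62 6b 6a is 8 bytes > B = 5, so hash it first: H(key) = b2 aa, then zero-pad to 5 bytes: K' = b2 aa 00 00 00.
K' ⊕ ipad = 84 9c 36 36 36; K' ⊕ opad = ee f6 5c 5c 5c.
m1: inner = H(84 9c 36 36 36 5f) = f0 31; tag = H(ee f6 5c 5c 5c f0 31) = d742
m2: inner = H(84 9c 36 36 36 52) = f0 24; tag = H(ee f6 5c 5c 5c f0 24) = ca42
m3: inner = H(84 9c 36 36 36 9e) = f0 70; tag = H(ee f6 5c 5c 5c f0 70) = 1642 ← matches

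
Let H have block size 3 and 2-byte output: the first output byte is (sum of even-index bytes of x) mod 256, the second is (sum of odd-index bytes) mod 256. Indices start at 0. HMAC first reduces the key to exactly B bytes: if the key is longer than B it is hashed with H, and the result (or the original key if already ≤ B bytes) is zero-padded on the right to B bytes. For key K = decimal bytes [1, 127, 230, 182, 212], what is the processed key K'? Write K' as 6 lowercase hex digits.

bb3500

|K| = 5 > B = 3, so first hash the key.
H(K): even-index sum = 443 mod 256 = 187; odd-index sum = 309 mod 256 = 53 → bb 35.
Zero-pad H(K) = bb 35 to 3 bytes: K' = bb 35 00.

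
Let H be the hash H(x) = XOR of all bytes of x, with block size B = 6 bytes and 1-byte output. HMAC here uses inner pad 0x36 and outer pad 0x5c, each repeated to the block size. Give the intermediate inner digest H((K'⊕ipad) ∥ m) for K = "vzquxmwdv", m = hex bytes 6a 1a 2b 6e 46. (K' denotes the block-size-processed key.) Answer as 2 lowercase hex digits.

0b

Key "vzquxmwdv" = 76 7a 71 75 78 6d 77 64 76 is 9 bytes > B = 6, so hash it first: H(key) = 78, then zero-pad to 6 bytes: K' = 78 00 00 00 00 00.
K' ⊕ ipad = 4e 36 36 36 36 36.
Inner input = 4e 36 36 36 36 36 ∥ 6a 1a 2b 6e 46.
Inner hash: XOR 4e⊕36⊕36⊕36⊕36⊕36⊕6a⊕1a⊕2b⊕6e⊕46 = 0b.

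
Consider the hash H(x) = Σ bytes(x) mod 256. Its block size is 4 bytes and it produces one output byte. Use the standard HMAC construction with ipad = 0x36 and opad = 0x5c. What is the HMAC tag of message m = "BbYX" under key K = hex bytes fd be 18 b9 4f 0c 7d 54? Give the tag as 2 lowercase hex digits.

Key hex bytes fd be 18 b9 4f 0c 7d 54 is 8 bytes > B = 4, so hash it first: H(key) = b8, then zero-pad to 4 bytes: K' = b8 00 00 00.
K' ⊕ ipad = 8e 36 36 36.  K' ⊕ opad = e4 5c 5c 5c.
Inner input = (K'⊕ipad) ∥ m = 8e 36 36 36 ∥ 42 62 59 58.
Inner hash: sum = 142+54+54+54+66+98+89+88 = 645; mod 256 = 133 → 85.
Outer input = (K'⊕opad) ∥ inner = e4 5c 5c 5c ∥ 85.
Outer hash (tag): sum = 228+92+92+92+133 = 637; mod 256 = 125 → 7d.

7d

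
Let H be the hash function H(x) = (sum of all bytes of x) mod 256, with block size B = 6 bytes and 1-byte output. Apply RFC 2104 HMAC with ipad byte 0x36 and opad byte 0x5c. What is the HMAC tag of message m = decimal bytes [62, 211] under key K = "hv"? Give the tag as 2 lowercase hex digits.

55

Key "hv" = 68 76 is 2 bytes ≤ B = 6; zero-pad to 6 bytes: K' = 68 76 00 00 00 00.
K' ⊕ ipad = 5e 40 36 36 36 36.  K' ⊕ opad = 34 2a 5c 5c 5c 5c.
Inner input = (K'⊕ipad) ∥ m = 5e 40 36 36 36 36 ∥ 3e d3.
Inner hash: sum = 94+64+54+54+54+54+62+211 = 647; mod 256 = 135 → 87.
Outer input = (K'⊕opad) ∥ inner = 34 2a 5c 5c 5c 5c ∥ 87.
Outer hash (tag): sum = 52+42+92+92+92+92+135 = 597; mod 256 = 85 → 55.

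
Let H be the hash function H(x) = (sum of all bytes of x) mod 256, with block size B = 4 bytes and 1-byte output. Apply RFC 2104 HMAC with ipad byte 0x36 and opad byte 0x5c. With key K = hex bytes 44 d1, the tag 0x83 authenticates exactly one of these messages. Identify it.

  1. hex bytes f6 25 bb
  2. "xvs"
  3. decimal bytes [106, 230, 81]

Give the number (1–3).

2

Key hex bytes 44 d1 is 2 bytes ≤ B = 4; zero-pad to 4 bytes: K' = 44 d1 00 00.
K' ⊕ ipad = 72 e7 36 36; K' ⊕ opad = 18 8d 5c 5c.
m1: inner = H(72 e7 36 36 f6 25 bb) = 9b; tag = H(18 8d 5c 5c 9b) = f8
m2: inner = H(72 e7 36 36 78 76 73) = 26; tag = H(18 8d 5c 5c 26) = 83 ← matches
m3: inner = H(72 e7 36 36 6a e6 51) = 66; tag = H(18 8d 5c 5c 66) = c3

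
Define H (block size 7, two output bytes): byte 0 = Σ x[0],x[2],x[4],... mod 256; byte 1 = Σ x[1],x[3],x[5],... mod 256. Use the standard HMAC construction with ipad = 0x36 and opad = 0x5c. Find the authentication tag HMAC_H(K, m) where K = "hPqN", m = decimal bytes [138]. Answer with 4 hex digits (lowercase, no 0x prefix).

b78b

Key "hPqN" = 68 50 71 4e is 4 bytes ≤ B = 7; zero-pad to 7 bytes: K' = 68 50 71 4e 00 00 00.
K' ⊕ ipad = 5e 66 47 78 36 36 36.  K' ⊕ opad = 34 0c 2d 12 5c 5c 5c.
Inner input = (K'⊕ipad) ∥ m = 5e 66 47 78 36 36 36 ∥ 8a.
Inner hash: even-index sum = 273 mod 256 = 17; odd-index sum = 414 mod 256 = 158 → 11 9e.
Outer input = (K'⊕opad) ∥ inner = 34 0c 2d 12 5c 5c 5c ∥ 11 9e.
Outer hash (tag): even-index sum = 439 mod 256 = 183; odd-index sum = 139 mod 256 = 139 → b7 8b.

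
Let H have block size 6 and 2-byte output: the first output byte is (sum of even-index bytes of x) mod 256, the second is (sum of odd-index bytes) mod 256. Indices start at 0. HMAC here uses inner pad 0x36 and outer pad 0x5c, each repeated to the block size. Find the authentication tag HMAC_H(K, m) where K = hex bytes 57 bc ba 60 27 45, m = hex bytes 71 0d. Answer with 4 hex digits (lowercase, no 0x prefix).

Key hex bytes 57 bc ba 60 27 45 is exactly B = 6 bytes: K' = 57 bc ba 60 27 45.
K' ⊕ ipad = 61 8a 8c 56 11 73.  K' ⊕ opad = 0b e0 e6 3c 7b 19.
Inner input = (K'⊕ipad) ∥ m = 61 8a 8c 56 11 73 ∥ 71 0d.
Inner hash: even-index sum = 367 mod 256 = 111; odd-index sum = 352 mod 256 = 96 → 6f 60.
Outer input = (K'⊕opad) ∥ inner = 0b e0 e6 3c 7b 19 ∥ 6f 60.
Outer hash (tag): even-index sum = 475 mod 256 = 219; odd-index sum = 405 mod 256 = 149 → db 95.

db95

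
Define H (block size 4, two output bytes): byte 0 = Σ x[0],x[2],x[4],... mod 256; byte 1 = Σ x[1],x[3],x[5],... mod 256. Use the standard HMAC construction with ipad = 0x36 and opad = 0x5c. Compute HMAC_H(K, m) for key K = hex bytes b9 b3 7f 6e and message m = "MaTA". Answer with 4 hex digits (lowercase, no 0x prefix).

81a0

Key hex bytes b9 b3 7f 6e is exactly B = 4 bytes: K' = b9 b3 7f 6e.
K' ⊕ ipad = 8f 85 49 58.  K' ⊕ opad = e5 ef 23 32.
Inner input = (K'⊕ipad) ∥ m = 8f 85 49 58 ∥ 4d 61 54 41.
Inner hash: even-index sum = 377 mod 256 = 121; odd-index sum = 383 mod 256 = 127 → 79 7f.
Outer input = (K'⊕opad) ∥ inner = e5 ef 23 32 ∥ 79 7f.
Outer hash (tag): even-index sum = 385 mod 256 = 129; odd-index sum = 416 mod 256 = 160 → 81 a0.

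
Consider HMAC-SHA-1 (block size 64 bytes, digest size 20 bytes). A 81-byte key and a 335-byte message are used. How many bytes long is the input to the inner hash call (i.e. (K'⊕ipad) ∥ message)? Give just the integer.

Key is 81 > 64 bytes, so it is hashed to 20 bytes then zero-padded to 64: |K'| = 64.
Inner input = (K'⊕ipad) ∥ m → 64 + 335 = 399 bytes.

399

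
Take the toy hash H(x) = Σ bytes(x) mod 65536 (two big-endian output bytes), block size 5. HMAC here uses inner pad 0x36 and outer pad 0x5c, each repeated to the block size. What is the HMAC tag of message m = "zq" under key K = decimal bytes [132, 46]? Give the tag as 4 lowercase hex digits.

02b7

Key decimal bytes [132, 46] = 84 2e is 2 bytes ≤ B = 5; zero-pad to 5 bytes: K' = 84 2e 00 00 00.
K' ⊕ ipad = b2 18 36 36 36.  K' ⊕ opad = d8 72 5c 5c 5c.
Inner input = (K'⊕ipad) ∥ m = b2 18 36 36 36 ∥ 7a 71.
Inner hash: sum = 178+24+54+54+54+122+113 = 599 → 02 57.
Outer input = (K'⊕opad) ∥ inner = d8 72 5c 5c 5c ∥ 02 57.
Outer hash (tag): sum = 216+114+92+92+92+2+87 = 695 → 02 b7.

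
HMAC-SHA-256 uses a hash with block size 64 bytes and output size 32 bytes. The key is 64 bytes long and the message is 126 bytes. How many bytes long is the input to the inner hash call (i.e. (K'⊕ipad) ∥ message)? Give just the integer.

Key is 64 ≤ 64 bytes, zero-padded: |K'| = 64.
Inner input = (K'⊕ipad) ∥ m → 64 + 126 = 190 bytes.

190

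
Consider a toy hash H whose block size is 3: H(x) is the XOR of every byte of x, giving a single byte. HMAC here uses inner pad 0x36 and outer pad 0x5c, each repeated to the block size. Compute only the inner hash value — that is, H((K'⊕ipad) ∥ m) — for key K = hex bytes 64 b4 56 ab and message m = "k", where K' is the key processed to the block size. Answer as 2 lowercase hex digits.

Key hex bytes 64 b4 56 ab is 4 bytes > B = 3, so hash it first: H(key) = 2d, then zero-pad to 3 bytes: K' = 2d 00 00.
K' ⊕ ipad = 1b 36 36.
Inner input = 1b 36 36 ∥ 6b.
Inner hash: XOR 1b⊕36⊕36⊕6b = 70.

70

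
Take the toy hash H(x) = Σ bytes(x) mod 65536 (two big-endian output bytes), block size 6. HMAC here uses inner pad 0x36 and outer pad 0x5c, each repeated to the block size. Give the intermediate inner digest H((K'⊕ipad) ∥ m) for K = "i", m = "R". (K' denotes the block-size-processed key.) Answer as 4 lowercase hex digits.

Key "i" = 69 is 1 byte ≤ B = 6; zero-pad to 6 bytes: K' = 69 00 00 00 00 00.
K' ⊕ ipad = 5f 36 36 36 36 36.
Inner input = 5f 36 36 36 36 36 ∥ 52.
Inner hash: sum = 95+54+54+54+54+54+82 = 447 → 01 bf.

01bf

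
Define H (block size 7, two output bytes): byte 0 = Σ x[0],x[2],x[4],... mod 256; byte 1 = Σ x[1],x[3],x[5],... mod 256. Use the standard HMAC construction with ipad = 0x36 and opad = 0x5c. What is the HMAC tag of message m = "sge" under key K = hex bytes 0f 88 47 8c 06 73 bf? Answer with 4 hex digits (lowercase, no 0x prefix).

Key hex bytes 0f 88 47 8c 06 73 bf is exactly B = 7 bytes: K' = 0f 88 47 8c 06 73 bf.
K' ⊕ ipad = 39 be 71 ba 30 45 89.  K' ⊕ opad = 53 d4 1b d0 5a 2f e3.
Inner input = (K'⊕ipad) ∥ m = 39 be 71 ba 30 45 89 ∥ 73 67 65.
Inner hash: even-index sum = 458 mod 256 = 202; odd-index sum = 661 mod 256 = 149 → ca 95.
Outer input = (K'⊕opad) ∥ inner = 53 d4 1b d0 5a 2f e3 ∥ ca 95.
Outer hash (tag): even-index sum = 576 mod 256 = 64; odd-index sum = 669 mod 256 = 157 → 40 9d.

409d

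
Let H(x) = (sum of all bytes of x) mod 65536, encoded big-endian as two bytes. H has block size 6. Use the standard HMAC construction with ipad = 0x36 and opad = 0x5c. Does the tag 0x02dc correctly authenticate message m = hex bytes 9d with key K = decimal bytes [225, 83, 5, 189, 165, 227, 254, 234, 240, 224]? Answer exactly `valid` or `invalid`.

valid

Key decimal bytes [225, 83, 5, 189, 165, 227, 254, 234, 240, 224] = e1 53 05 bd a5 e3 fe ea f0 e0 is 10 bytes > B = 6, so hash it first: H(key) = 07 36, then zero-pad to 6 bytes: K' = 07 36 00 00 00 00.
K' ⊕ ipad = 31 00 36 36 36 36; K' ⊕ opad = 5b 6a 5c 5c 5c 5c.
Inner hash: sum = 49+0+54+54+54+54+157 = 422 → 01 a6.
Outer hash (recomputed tag): sum = 91+106+92+92+92+92+1+166 = 732 → 02 dc.
Recomputed tag = 02dc; claimed = 02dc → match.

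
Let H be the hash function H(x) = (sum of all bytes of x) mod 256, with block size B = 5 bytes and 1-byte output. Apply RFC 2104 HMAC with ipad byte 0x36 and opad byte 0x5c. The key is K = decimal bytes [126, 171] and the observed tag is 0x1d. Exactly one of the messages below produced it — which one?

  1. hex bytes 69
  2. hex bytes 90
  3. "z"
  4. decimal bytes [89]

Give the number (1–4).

1

Key decimal bytes [126, 171] = 7e ab is 2 bytes ≤ B = 5; zero-pad to 5 bytes: K' = 7e ab 00 00 00.
K' ⊕ ipad = 48 9d 36 36 36; K' ⊕ opad = 22 f7 5c 5c 5c.
m1: inner = H(48 9d 36 36 36 69) = f0; tag = H(22 f7 5c 5c 5c f0) = 1d ← matches
m2: inner = H(48 9d 36 36 36 90) = 17; tag = H(22 f7 5c 5c 5c 17) = 44
m3: inner = H(48 9d 36 36 36 7a) = 01; tag = H(22 f7 5c 5c 5c 01) = 2e
m4: inner = H(48 9d 36 36 36 59) = e0; tag = H(22 f7 5c 5c 5c e0) = 0d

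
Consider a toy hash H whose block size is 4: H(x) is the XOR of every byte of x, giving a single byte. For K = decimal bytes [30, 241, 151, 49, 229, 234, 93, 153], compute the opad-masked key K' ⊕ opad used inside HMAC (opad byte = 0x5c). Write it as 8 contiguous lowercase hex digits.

Key decimal bytes [30, 241, 151, 49, 229, 234, 93, 153] = 1e f1 97 31 e5 ea 5d 99 is 8 bytes > B = 4, so hash it first: H(key) = 82, then zero-pad to 4 bytes: K' = 82 00 00 00.
XOR each byte with 0x5c: 82⊕5c=de, 00⊕5c=5c, 00⊕5c=5c, 00⊕5c=5c.

de5c5c5c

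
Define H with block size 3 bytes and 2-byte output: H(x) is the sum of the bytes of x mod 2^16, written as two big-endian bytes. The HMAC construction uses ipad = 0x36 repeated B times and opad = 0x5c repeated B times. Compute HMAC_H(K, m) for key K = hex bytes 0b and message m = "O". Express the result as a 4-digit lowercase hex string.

0207

Key hex bytes 0b is 1 byte ≤ B = 3; zero-pad to 3 bytes: K' = 0b 00 00.
K' ⊕ ipad = 3d 36 36.  K' ⊕ opad = 57 5c 5c.
Inner input = (K'⊕ipad) ∥ m = 3d 36 36 ∥ 4f.
Inner hash: sum = 61+54+54+79 = 248 → 00 f8.
Outer input = (K'⊕opad) ∥ inner = 57 5c 5c ∥ 00 f8.
Outer hash (tag): sum = 87+92+92+0+248 = 519 → 02 07.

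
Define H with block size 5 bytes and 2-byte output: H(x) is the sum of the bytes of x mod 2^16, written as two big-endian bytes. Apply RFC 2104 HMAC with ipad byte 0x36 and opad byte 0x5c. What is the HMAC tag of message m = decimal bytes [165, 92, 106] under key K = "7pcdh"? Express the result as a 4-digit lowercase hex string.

01fb

Key "7pcdh" = 37 70 63 64 68 is exactly B = 5 bytes: K' = 37 70 63 64 68.
K' ⊕ ipad = 01 46 55 52 5e.  K' ⊕ opad = 6b 2c 3f 38 34.
Inner input = (K'⊕ipad) ∥ m = 01 46 55 52 5e ∥ a5 5c 6a.
Inner hash: sum = 1+70+85+82+94+165+92+106 = 695 → 02 b7.
Outer input = (K'⊕opad) ∥ inner = 6b 2c 3f 38 34 ∥ 02 b7.
Outer hash (tag): sum = 107+44+63+56+52+2+183 = 507 → 01 fb.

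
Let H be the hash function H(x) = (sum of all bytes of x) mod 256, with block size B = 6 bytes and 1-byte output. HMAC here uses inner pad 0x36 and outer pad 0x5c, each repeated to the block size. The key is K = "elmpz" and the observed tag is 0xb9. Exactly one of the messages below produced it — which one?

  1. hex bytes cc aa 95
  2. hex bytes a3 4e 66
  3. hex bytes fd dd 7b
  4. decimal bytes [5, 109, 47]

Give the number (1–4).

4

Key "elmpz" = 65 6c 6d 70 7a is 5 bytes ≤ B = 6; zero-pad to 6 bytes: K' = 65 6c 6d 70 7a 00.
K' ⊕ ipad = 53 5a 5b 46 4c 36; K' ⊕ opad = 39 30 31 2c 26 5c.
m1: inner = H(53 5a 5b 46 4c 36 cc aa 95) = db; tag = H(39 30 31 2c 26 5c db) = 23
m2: inner = H(53 5a 5b 46 4c 36 a3 4e 66) = 27; tag = H(39 30 31 2c 26 5c 27) = 6f
m3: inner = H(53 5a 5b 46 4c 36 fd dd 7b) = 25; tag = H(39 30 31 2c 26 5c 25) = 6d
m4: inner = H(53 5a 5b 46 4c 36 05 6d 2f) = 71; tag = H(39 30 31 2c 26 5c 71) = b9 ← matches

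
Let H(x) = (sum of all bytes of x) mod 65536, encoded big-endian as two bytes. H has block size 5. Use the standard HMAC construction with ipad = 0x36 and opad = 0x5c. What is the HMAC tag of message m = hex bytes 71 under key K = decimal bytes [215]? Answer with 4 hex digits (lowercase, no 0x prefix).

0227

Key decimal bytes [215] = d7 is 1 byte ≤ B = 5; zero-pad to 5 bytes: K' = d7 00 00 00 00.
K' ⊕ ipad = e1 36 36 36 36.  K' ⊕ opad = 8b 5c 5c 5c 5c.
Inner input = (K'⊕ipad) ∥ m = e1 36 36 36 36 ∥ 71.
Inner hash: sum = 225+54+54+54+54+113 = 554 → 02 2a.
Outer input = (K'⊕opad) ∥ inner = 8b 5c 5c 5c 5c ∥ 02 2a.
Outer hash (tag): sum = 139+92+92+92+92+2+42 = 551 → 02 27.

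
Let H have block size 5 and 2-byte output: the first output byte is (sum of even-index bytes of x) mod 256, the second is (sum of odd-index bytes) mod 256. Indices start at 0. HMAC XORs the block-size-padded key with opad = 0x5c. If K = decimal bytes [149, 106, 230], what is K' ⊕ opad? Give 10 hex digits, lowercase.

c936ba5c5c

Key decimal bytes [149, 106, 230] = 95 6a e6 is 3 bytes ≤ B = 5; zero-pad to 5 bytes: K' = 95 6a e6 00 00.
XOR each byte with 0x5c: 95⊕5c=c9, 6a⊕5c=36, e6⊕5c=ba, 00⊕5c=5c, 00⊕5c=5c.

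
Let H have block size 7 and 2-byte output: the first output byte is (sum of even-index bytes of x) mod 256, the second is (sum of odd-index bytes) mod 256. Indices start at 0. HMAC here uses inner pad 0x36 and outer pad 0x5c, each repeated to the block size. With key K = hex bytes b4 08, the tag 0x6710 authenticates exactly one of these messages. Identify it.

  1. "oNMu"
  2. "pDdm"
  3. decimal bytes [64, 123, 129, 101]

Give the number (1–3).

3

Key hex bytes b4 08 is 2 bytes ≤ B = 7; zero-pad to 7 bytes: K' = b4 08 00 00 00 00 00.
K' ⊕ ipad = 82 3e 36 36 36 36 36; K' ⊕ opad = e8 54 5c 5c 5c 5c 5c.
m1: inner = H(82 3e 36 36 36 36 36 6f 4e 4d 75) = e7 66; tag = H(e8 54 5c 5c 5c 5c 5c e7 66) = 62f3
m2: inner = H(82 3e 36 36 36 36 36 70 44 64 6d) = d5 7e; tag = H(e8 54 5c 5c 5c 5c 5c d5 7e) = 7ae1
m3: inner = H(82 3e 36 36 36 36 36 40 7b 81 65) = 04 6b; tag = H(e8 54 5c 5c 5c 5c 5c 04 6b) = 6710 ← matches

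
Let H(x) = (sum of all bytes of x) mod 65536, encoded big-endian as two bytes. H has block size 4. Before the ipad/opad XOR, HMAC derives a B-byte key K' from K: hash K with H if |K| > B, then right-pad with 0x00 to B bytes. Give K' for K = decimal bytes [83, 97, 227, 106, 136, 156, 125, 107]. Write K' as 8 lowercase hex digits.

040d0000

|K| = 8 > B = 4, so first hash the key.
H(K): sum = 83+97+227+106+136+156+125+107 = 1037 → 04 0d.
Zero-pad H(K) = 04 0d to 4 bytes: K' = 04 0d 00 00.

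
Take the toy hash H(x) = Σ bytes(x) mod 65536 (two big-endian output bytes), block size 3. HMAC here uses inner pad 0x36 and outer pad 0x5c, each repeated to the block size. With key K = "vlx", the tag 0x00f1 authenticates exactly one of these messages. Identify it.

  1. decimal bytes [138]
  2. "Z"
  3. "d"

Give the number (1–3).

1

Key "vlx" = 76 6c 78 is exactly B = 3 bytes: K' = 76 6c 78.
K' ⊕ ipad = 40 5a 4e; K' ⊕ opad = 2a 30 24.
m1: inner = H(40 5a 4e 8a) = 01 72; tag = H(2a 30 24 01 72) = 00f1 ← matches
m2: inner = H(40 5a 4e 5a) = 01 42; tag = H(2a 30 24 01 42) = 00c1
m3: inner = H(40 5a 4e 64) = 01 4c; tag = H(2a 30 24 01 4c) = 00cb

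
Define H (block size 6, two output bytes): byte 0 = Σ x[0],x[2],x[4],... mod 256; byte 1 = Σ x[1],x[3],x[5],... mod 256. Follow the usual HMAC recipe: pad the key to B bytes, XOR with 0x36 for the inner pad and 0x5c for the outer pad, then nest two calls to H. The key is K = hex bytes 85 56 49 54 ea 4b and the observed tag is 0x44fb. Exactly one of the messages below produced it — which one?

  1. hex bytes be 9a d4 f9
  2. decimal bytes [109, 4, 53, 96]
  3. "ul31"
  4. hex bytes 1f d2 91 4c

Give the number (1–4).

1

Key hex bytes 85 56 49 54 ea 4b is exactly B = 6 bytes: K' = 85 56 49 54 ea 4b.
K' ⊕ ipad = b3 60 7f 62 dc 7d; K' ⊕ opad = d9 0a 15 08 b6 17.
m1: inner = H(b3 60 7f 62 dc 7d be 9a d4 f9) = a0 d2; tag = H(d9 0a 15 08 b6 17 a0 d2) = 44fb ← matches
m2: inner = H(b3 60 7f 62 dc 7d 6d 04 35 60) = b0 a3; tag = H(d9 0a 15 08 b6 17 b0 a3) = 54cc
m3: inner = H(b3 60 7f 62 dc 7d 75 6c 33 31) = b6 dc; tag = H(d9 0a 15 08 b6 17 b6 dc) = 5a05
m4: inner = H(b3 60 7f 62 dc 7d 1f d2 91 4c) = be 5d; tag = H(d9 0a 15 08 b6 17 be 5d) = 6286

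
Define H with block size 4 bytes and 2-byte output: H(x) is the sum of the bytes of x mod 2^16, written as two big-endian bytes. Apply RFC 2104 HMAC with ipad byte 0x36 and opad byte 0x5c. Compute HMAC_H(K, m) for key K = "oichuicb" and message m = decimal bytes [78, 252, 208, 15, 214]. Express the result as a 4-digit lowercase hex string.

Key "oichuicb" = 6f 69 63 68 75 69 63 62 is 8 bytes > B = 4, so hash it first: H(key) = 03 46, then zero-pad to 4 bytes: K' = 03 46 00 00.
K' ⊕ ipad = 35 70 36 36.  K' ⊕ opad = 5f 1a 5c 5c.
Inner input = (K'⊕ipad) ∥ m = 35 70 36 36 ∥ 4e fc d0 0f d6.
Inner hash: sum = 53+112+54+54+78+252+208+15+214 = 1040 → 04 10.
Outer input = (K'⊕opad) ∥ inner = 5f 1a 5c 5c ∥ 04 10.
Outer hash (tag): sum = 95+26+92+92+4+16 = 325 → 01 45.

0145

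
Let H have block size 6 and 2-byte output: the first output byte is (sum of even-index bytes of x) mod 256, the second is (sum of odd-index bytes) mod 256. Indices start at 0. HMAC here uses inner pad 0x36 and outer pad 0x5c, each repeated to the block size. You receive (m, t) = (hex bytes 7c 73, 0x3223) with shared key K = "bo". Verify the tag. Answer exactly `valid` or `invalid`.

valid

Key "bo" = 62 6f is 2 bytes ≤ B = 6; zero-pad to 6 bytes: K' = 62 6f 00 00 00 00.
K' ⊕ ipad = 54 59 36 36 36 36; K' ⊕ opad = 3e 33 5c 5c 5c 5c.
Inner hash: even-index sum = 316 mod 256 = 60; odd-index sum = 312 mod 256 = 56 → 3c 38.
Outer hash (recomputed tag): even-index sum = 306 mod 256 = 50; odd-index sum = 291 mod 256 = 35 → 32 23.
Recomputed tag = 3223; claimed = 3223 → match.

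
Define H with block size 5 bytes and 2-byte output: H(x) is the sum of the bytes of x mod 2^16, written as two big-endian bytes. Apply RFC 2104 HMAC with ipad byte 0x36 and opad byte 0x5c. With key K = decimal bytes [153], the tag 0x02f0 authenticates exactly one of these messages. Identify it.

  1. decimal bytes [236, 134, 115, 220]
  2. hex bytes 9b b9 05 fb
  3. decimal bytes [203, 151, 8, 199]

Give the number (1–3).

3

Key decimal bytes [153] = 99 is 1 byte ≤ B = 5; zero-pad to 5 bytes: K' = 99 00 00 00 00.
K' ⊕ ipad = af 36 36 36 36; K' ⊕ opad = c5 5c 5c 5c 5c.
m1: inner = H(af 36 36 36 36 ec 86 73 dc) = 04 48; tag = H(c5 5c 5c 5c 5c 04 48) = 0281
m2: inner = H(af 36 36 36 36 9b b9 05 fb) = 03 db; tag = H(c5 5c 5c 5c 5c 03 db) = 0313
m3: inner = H(af 36 36 36 36 cb 97 08 c7) = 03 b8; tag = H(c5 5c 5c 5c 5c 03 b8) = 02f0 ← matches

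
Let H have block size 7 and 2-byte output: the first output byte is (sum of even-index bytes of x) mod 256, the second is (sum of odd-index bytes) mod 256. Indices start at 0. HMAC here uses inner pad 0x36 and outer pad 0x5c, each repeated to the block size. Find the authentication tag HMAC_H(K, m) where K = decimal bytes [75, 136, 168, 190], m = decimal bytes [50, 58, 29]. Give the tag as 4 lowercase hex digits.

Key decimal bytes [75, 136, 168, 190] = 4b 88 a8 be is 4 bytes ≤ B = 7; zero-pad to 7 bytes: K' = 4b 88 a8 be 00 00 00.
K' ⊕ ipad = 7d be 9e 88 36 36 36.  K' ⊕ opad = 17 d4 f4 e2 5c 5c 5c.
Inner input = (K'⊕ipad) ∥ m = 7d be 9e 88 36 36 36 ∥ 32 3a 1d.
Inner hash: even-index sum = 449 mod 256 = 193; odd-index sum = 459 mod 256 = 203 → c1 cb.
Outer input = (K'⊕opad) ∥ inner = 17 d4 f4 e2 5c 5c 5c ∥ c1 cb.
Outer hash (tag): even-index sum = 654 mod 256 = 142; odd-index sum = 723 mod 256 = 211 → 8e d3.

8ed3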